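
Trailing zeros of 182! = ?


floor(182/5) = 36
floor(182/25) = 7
floor(182/125) = 1
Total = 44

44 trailing zeros


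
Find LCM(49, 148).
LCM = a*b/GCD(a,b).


GCD(49, 148) = 1
LCM = 49*148/1 = 7252/1 = 7252

LCM = 7252


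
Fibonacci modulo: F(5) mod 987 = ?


F(k) mod 987 for k=1..5:
1, 1, 2, 3, 5
F(5) mod 987 = 5


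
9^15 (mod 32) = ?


9^1 mod 32 = 9
9^2 mod 32 = 17
9^3 mod 32 = 25
9^4 mod 32 = 1
9^5 mod 32 = 9
9^6 mod 32 = 17
9^7 mod 32 = 25
9^8 mod 32 = 1
9^9 mod 32 = 9
9^10 mod 32 = 17
9^11 mod 32 = 25
9^12 mod 32 = 1
9^13 mod 32 = 9
9^14 mod 32 = 17
9^15 mod 32 = 25


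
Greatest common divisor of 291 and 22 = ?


291 = 13 * 22 + 5
22 = 4 * 5 + 2
5 = 2 * 2 + 1
2 = 2 * 1 + 0
GCD = 1


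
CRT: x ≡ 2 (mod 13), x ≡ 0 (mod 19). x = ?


M = 13*19 = 247
M1 = M/13 = 19, M2 = M/19 = 13
M1^(-1) mod 13 = 11, M2^(-1) mod 19 = 3
x = 2*19*11 + 0*13*3 = 418
418 mod 247 = 171
Check: 171 mod 13 = 2 ✓, 171 mod 19 = 0 ✓

x ≡ 171 (mod 247)


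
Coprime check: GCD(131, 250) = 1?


Euclidean algorithm:
250 = 1 * 131 + 119
131 = 1 * 119 + 12
119 = 9 * 12 + 11
12 = 1 * 11 + 1
11 = 11 * 1 + 0
GCD(131, 250) = 1

Yes, coprime (GCD = 1)


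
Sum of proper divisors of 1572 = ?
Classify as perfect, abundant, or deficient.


Proper divisors: 1, 2, 3, 4, 6, 12, 131, 262, 393, 524, 786
Sum = 1 + 2 + 3 + 4 + 6 + 12 + 131 + 262 + 393 + 524 + 786 = 2124
2124 > 1572 → abundant

s(1572) = 2124 (abundant)


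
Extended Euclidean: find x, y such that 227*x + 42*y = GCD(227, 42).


Tabular extended Euclidean (each row: r = 227*s + 42*t):
r=227, s=1, t=0
r=42, s=0, t=1
q=5: r=17, s=1, t=-5   [227*(1) + 42*(-5) = 17]
q=2: r=8, s=-2, t=11   [227*(-2) + 42*(11) = 8]
q=2: r=1, s=5, t=-27   [227*(5) + 42*(-27) = 1]
q=8: r=0, s=-42, t=227   [227*(-42) + 42*(227) = 0]
GCD = 1; from the row with r=1: x=5, y=-27
Check: 227*(5) + 42*(-27) = 1135 - 1134 = 1

GCD = 1, x = 5, y = -27


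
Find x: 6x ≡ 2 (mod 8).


GCD(6, 8) = 2 divides 2
Divide: 3x ≡ 1 (mod 4)
x ≡ 3 (mod 4)


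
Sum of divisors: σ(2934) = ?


Divisors of 2934: 1, 2, 3, 6, 9, 18, 163, 326, 489, 978, 1467, 2934
Sum = 1 + 2 + 3 + 6 + 9 + 18 + 163 + 326 + 489 + 978 + 1467 + 2934 = 6396

σ(2934) = 6396


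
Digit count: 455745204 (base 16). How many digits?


455745204 in base 16 = 1B2A1EB4
Number of digits = 8

8 digits (base 16)


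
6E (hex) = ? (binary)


6E (base 16) = 110 (decimal)
110 (decimal) = 1101110 (base 2)


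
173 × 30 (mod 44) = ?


173 × 30 = 5190
5190 mod 44 = 42


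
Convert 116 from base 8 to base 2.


116 (base 8) = 78 (decimal)
78 (decimal) = 1001110 (base 2)


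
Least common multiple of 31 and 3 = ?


GCD(31, 3) = 1
LCM = 31*3/1 = 93/1 = 93

LCM = 93


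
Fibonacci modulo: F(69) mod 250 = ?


F(k) mod 250 for k=1..69:
1, 1, 2, 3, 5, 8, 13, 21, 34, 55, 89, 144, 233, 127, 110, 237, 97, 84, 181, 15, 196, 211, 157, 118, 25, 143, 168, 61, 229, 40, 19, 59, 78, 137, 215, 102, 67, 169, 236, 155, 141, 46, 187, 233, 170, 153, 73, 226, 49, 25, 74, 99, 173, 22, 195, 217, 162, 129, 41, 170, 211, 131, 92, 223, 65, 38, 103, 141, 244
F(69) mod 250 = 244


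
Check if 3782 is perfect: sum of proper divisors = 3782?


Proper divisors of 3782: 1, 2, 31, 61, 62, 122, 1891
Sum = 1 + 2 + 31 + 61 + 62 + 122 + 1891 = 2170

No, 3782 is not perfect (2170 ≠ 3782)


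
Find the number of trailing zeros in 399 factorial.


floor(399/5) = 79
floor(399/25) = 15
floor(399/125) = 3
Total = 97

97 trailing zeros


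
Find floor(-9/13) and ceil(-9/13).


-9/13 = -0.6923
floor = -1
ceil = 0

floor = -1, ceil = 0


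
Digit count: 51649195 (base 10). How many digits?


51649195 has 8 digits in base 10
floor(log10(51649195)) + 1 = floor(7.7131) + 1 = 8

8 digits (base 10)


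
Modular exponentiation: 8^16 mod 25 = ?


8^1 mod 25 = 8
8^2 mod 25 = 14
8^3 mod 25 = 12
8^4 mod 25 = 21
8^5 mod 25 = 18
8^6 mod 25 = 19
8^7 mod 25 = 2
8^8 mod 25 = 16
8^9 mod 25 = 3
8^10 mod 25 = 24
8^11 mod 25 = 17
8^12 mod 25 = 11
8^13 mod 25 = 13
8^14 mod 25 = 4
8^15 mod 25 = 7
8^16 mod 25 = 6


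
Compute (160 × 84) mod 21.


160 × 84 = 13440
13440 mod 21 = 0


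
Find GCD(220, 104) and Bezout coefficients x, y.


Tabular extended Euclidean (each row: r = 220*s + 104*t):
r=220, s=1, t=0
r=104, s=0, t=1
q=2: r=12, s=1, t=-2   [220*(1) + 104*(-2) = 12]
q=8: r=8, s=-8, t=17   [220*(-8) + 104*(17) = 8]
q=1: r=4, s=9, t=-19   [220*(9) + 104*(-19) = 4]
q=2: r=0, s=-26, t=55   [220*(-26) + 104*(55) = 0]
GCD = 4; from the row with r=4: x=9, y=-19
Check: 220*(9) + 104*(-19) = 1980 - 1976 = 4

GCD = 4, x = 9, y = -19


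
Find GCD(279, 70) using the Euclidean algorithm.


279 = 3 * 70 + 69
70 = 1 * 69 + 1
69 = 69 * 1 + 0
GCD = 1


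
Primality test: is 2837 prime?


Check divisors up to sqrt(2837) = 53.2635
No divisors found.
2837 is prime.

Yes, 2837 is prime


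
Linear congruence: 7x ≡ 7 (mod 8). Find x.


GCD(7, 8) = 1, unique solution
a^(-1) mod 8 = 7
x = 7 * 7 mod 8 = 1

x ≡ 1 (mod 8)


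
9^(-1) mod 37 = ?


Use the extended Euclidean algorithm on (37, 9); each row r = 37*s + 9*t:
r=37, s=1, t=0
r=9, s=0, t=1
q=4: r=1, s=1, t=-4   [37*(1) + 9*(-4) = 1]
q=9: r=0, s=-9, t=37   [37*(-9) + 9*(37) = 0]
GCD = 1 with t = -4, so 9*(-4) ≡ 1 (mod 37)
Inverse = -4 mod 37 = 33
Check: 9 * 33 = 297 ≡ 1 (mod 37)

9^(-1) ≡ 33 (mod 37)


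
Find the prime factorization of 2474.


2474 / 2 = 1237
1237 / 1237 = 1
2474 = 2 × 1237


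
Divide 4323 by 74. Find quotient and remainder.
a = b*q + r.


4323 = 74 * 58 + 31
Check: 4292 + 31 = 4323

q = 58, r = 31


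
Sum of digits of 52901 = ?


5 + 2 + 9 + 0 + 1 = 17


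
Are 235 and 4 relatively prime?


Euclidean algorithm:
235 = 58 * 4 + 3
4 = 1 * 3 + 1
3 = 3 * 1 + 0
GCD(235, 4) = 1

Yes, coprime (GCD = 1)


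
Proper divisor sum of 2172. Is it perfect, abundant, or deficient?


Proper divisors: 1, 2, 3, 4, 6, 12, 181, 362, 543, 724, 1086
Sum = 1 + 2 + 3 + 4 + 6 + 12 + 181 + 362 + 543 + 724 + 1086 = 2924
2924 > 2172 → abundant

s(2172) = 2924 (abundant)


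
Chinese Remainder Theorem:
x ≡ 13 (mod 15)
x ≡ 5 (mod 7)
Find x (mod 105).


M = 15*7 = 105
M1 = M/15 = 7, M2 = M/7 = 15
M1^(-1) mod 15 = 13, M2^(-1) mod 7 = 1
x = 13*7*13 + 5*15*1 = 1258
1258 mod 105 = 103
Check: 103 mod 15 = 13 ✓, 103 mod 7 = 5 ✓

x ≡ 103 (mod 105)


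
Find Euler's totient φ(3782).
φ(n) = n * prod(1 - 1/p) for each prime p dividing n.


3782 = 2 × 31 × 61
Prime factors: 2, 31, 61
φ(3782) = 3782 × (1-1/2) × (1-1/31) × (1-1/61)
= 3782 × 1/2 × 30/31 × 60/61 = 1800

φ(3782) = 1800


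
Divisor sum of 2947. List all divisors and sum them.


Divisors of 2947: 1, 7, 421, 2947
Sum = 1 + 7 + 421 + 2947 = 3376

σ(2947) = 3376


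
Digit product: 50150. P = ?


5 × 0 × 1 × 5 × 0 = 0


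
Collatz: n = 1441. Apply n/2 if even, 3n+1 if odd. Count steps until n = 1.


1441 → 4324 → 2162 → 1081 → 3244 → 1622 → 811 → 2434 → 1217 → 3652 → 1826 → 913 → 2740 → 1370 → 685 → 2056 → 1028 → 514 → 257 → 772 → 386 → 193 → 580 → 290 → 145 → 436 → 218 → 109 → 328 → 164 → 82 → 41 → 124 → 62 → 31 → 94 → 47 → 142 → 71 → 214 → 107 → 322 → 161 → 484 → 242 → 121 → 364 → 182 → 91 → 274 → 137 → 412 → 206 → 103 → 310 → 155 → 466 → 233 → 700 → 350 → 175 → 526 → 263 → 790 → 395 → 1186 → 593 → 1780 → 890 → 445 → 1336 → 668 → 334 → 167 → 502 → 251 → 754 → 377 → 1132 → 566 → 283 → 850 → 425 → 1276 → 638 → 319 → 958 → 479 → 1438 → 719 → 2158 → 1079 → 3238 → 1619 → 4858 → 2429 → 7288 → 3644 → 1822 → 911 → 2734 → 1367 → 4102 → 2051 → 6154 → 3077 → 9232 → 4616 → 2308 → 1154 → 577 → 1732 → 866 → 433 → 1300 → 650 → 325 → 976 → 488 → 244 → 122 → 61 → 184 → 92 → 46 → 23 → 70 → 35 → 106 → 53 → 160 → 80 → 40 → 20 → 10 → 5 → 16 → 8 → 4 → 2 → 1
Total steps = 140

140 steps


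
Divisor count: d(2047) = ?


2047 = 23^1 × 89^1
d(2047) = (1+1) × (1+1) = 4

4 divisors


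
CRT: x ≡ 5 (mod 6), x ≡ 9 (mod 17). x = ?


M = 6*17 = 102
M1 = M/6 = 17, M2 = M/17 = 6
M1^(-1) mod 6 = 5, M2^(-1) mod 17 = 3
x = 5*17*5 + 9*6*3 = 587
587 mod 102 = 77
Check: 77 mod 6 = 5 ✓, 77 mod 17 = 9 ✓

x ≡ 77 (mod 102)


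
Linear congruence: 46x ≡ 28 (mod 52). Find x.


GCD(46, 52) = 2 divides 28
Divide: 23x ≡ 14 (mod 26)
x ≡ 4 (mod 26)


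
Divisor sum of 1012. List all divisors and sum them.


Divisors of 1012: 1, 2, 4, 11, 22, 23, 44, 46, 92, 253, 506, 1012
Sum = 1 + 2 + 4 + 11 + 22 + 23 + 44 + 46 + 92 + 253 + 506 + 1012 = 2016

σ(1012) = 2016


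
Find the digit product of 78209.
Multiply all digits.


7 × 8 × 2 × 0 × 9 = 0


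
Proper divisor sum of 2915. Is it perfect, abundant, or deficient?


Proper divisors: 1, 5, 11, 53, 55, 265, 583
Sum = 1 + 5 + 11 + 53 + 55 + 265 + 583 = 973
973 < 2915 → deficient

s(2915) = 973 (deficient)


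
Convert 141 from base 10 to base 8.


141 (base 10) = 141 (decimal)
141 (decimal) = 215 (base 8)


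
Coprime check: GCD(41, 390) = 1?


Euclidean algorithm:
390 = 9 * 41 + 21
41 = 1 * 21 + 20
21 = 1 * 20 + 1
20 = 20 * 1 + 0
GCD(41, 390) = 1

Yes, coprime (GCD = 1)


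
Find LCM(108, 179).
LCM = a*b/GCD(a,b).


GCD(108, 179) = 1
LCM = 108*179/1 = 19332/1 = 19332

LCM = 19332


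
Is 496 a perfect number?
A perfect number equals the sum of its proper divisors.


Proper divisors of 496: 1, 2, 4, 8, 16, 31, 62, 124, 248
Sum = 1 + 2 + 4 + 8 + 16 + 31 + 62 + 124 + 248 = 496

Yes, 496 is perfect (496 = 496)


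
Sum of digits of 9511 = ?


9 + 5 + 1 + 1 = 16


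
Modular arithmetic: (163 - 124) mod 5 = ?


163 - 124 = 39
39 mod 5 = 4


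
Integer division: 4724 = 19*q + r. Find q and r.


4724 = 19 * 248 + 12
Check: 4712 + 12 = 4724

q = 248, r = 12


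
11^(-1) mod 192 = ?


Use the extended Euclidean algorithm on (192, 11); each row r = 192*s + 11*t:
r=192, s=1, t=0
r=11, s=0, t=1
q=17: r=5, s=1, t=-17   [192*(1) + 11*(-17) = 5]
q=2: r=1, s=-2, t=35   [192*(-2) + 11*(35) = 1]
q=5: r=0, s=11, t=-192   [192*(11) + 11*(-192) = 0]
GCD = 1 with t = 35, so 11*(35) ≡ 1 (mod 192)
Inverse = 35 mod 192 = 35
Check: 11 * 35 = 385 ≡ 1 (mod 192)

11^(-1) ≡ 35 (mod 192)


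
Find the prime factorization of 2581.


2581 / 29 = 89
89 / 89 = 1
2581 = 29 × 89


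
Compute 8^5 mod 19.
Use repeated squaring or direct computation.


8^1 mod 19 = 8
8^2 mod 19 = 7
8^3 mod 19 = 18
8^4 mod 19 = 11
8^5 mod 19 = 12


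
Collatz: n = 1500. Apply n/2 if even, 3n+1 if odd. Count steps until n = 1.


1500 → 750 → 375 → 1126 → 563 → 1690 → 845 → 2536 → 1268 → 634 → 317 → 952 → 476 → 238 → 119 → 358 → 179 → 538 → 269 → 808 → 404 → 202 → 101 → 304 → 152 → 76 → 38 → 19 → 58 → 29 → 88 → 44 → 22 → 11 → 34 → 17 → 52 → 26 → 13 → 40 → 20 → 10 → 5 → 16 → 8 → 4 → 2 → 1
Total steps = 47

47 steps


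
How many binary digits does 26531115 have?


26531115 in base 2 = 1100101001101010100101011
Number of digits = 25

25 digits (base 2)


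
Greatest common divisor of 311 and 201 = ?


311 = 1 * 201 + 110
201 = 1 * 110 + 91
110 = 1 * 91 + 19
91 = 4 * 19 + 15
19 = 1 * 15 + 4
15 = 3 * 4 + 3
4 = 1 * 3 + 1
3 = 3 * 1 + 0
GCD = 1


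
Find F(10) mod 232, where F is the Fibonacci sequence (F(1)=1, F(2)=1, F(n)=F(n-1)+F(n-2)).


F(k) mod 232 for k=1..10:
1, 1, 2, 3, 5, 8, 13, 21, 34, 55
F(10) mod 232 = 55


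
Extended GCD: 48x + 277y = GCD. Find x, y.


Tabular extended Euclidean (each row: r = 48*s + 277*t):
r=48, s=1, t=0
r=277, s=0, t=1
q=0: r=48, s=1, t=0   [48*(1) + 277*(0) = 48]
q=5: r=37, s=-5, t=1   [48*(-5) + 277*(1) = 37]
q=1: r=11, s=6, t=-1   [48*(6) + 277*(-1) = 11]
q=3: r=4, s=-23, t=4   [48*(-23) + 277*(4) = 4]
q=2: r=3, s=52, t=-9   [48*(52) + 277*(-9) = 3]
q=1: r=1, s=-75, t=13   [48*(-75) + 277*(13) = 1]
q=3: r=0, s=277, t=-48   [48*(277) + 277*(-48) = 0]
GCD = 1; from the row with r=1: x=-75, y=13
Check: 48*(-75) + 277*(13) = -3600 + 3601 = 1

GCD = 1, x = -75, y = 13


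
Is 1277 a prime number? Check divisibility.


Check divisors up to sqrt(1277) = 35.7351
No divisors found.
1277 is prime.

Yes, 1277 is prime


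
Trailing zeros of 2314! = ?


floor(2314/5) = 462
floor(2314/25) = 92
floor(2314/125) = 18
floor(2314/625) = 3
Total = 575

575 trailing zeros


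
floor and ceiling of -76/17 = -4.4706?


-76/17 = -4.4706
floor = -5
ceil = -4

floor = -5, ceil = -4


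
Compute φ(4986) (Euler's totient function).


4986 = 2 × 3^2 × 277
Prime factors: 2, 3, 277
φ(4986) = 4986 × (1-1/2) × (1-1/3) × (1-1/277)
= 4986 × 1/2 × 2/3 × 276/277 = 1656

φ(4986) = 1656


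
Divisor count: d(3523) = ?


3523 = 13^1 × 271^1
d(3523) = (1+1) × (1+1) = 4

4 divisors


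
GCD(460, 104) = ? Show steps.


460 = 4 * 104 + 44
104 = 2 * 44 + 16
44 = 2 * 16 + 12
16 = 1 * 12 + 4
12 = 3 * 4 + 0
GCD = 4


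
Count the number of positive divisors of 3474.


3474 = 2^1 × 3^2 × 193^1
d(3474) = (1+1) × (2+1) × (1+1) = 12

12 divisors


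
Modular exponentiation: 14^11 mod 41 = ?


14^1 mod 41 = 14
14^2 mod 41 = 32
14^3 mod 41 = 38
14^4 mod 41 = 40
14^5 mod 41 = 27
14^6 mod 41 = 9
14^7 mod 41 = 3
14^8 mod 41 = 1
14^9 mod 41 = 14
14^10 mod 41 = 32
14^11 mod 41 = 38


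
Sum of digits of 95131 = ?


9 + 5 + 1 + 3 + 1 = 19


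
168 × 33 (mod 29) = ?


168 × 33 = 5544
5544 mod 29 = 5


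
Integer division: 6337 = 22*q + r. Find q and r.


6337 = 22 * 288 + 1
Check: 6336 + 1 = 6337

q = 288, r = 1


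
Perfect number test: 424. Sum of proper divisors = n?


Proper divisors of 424: 1, 2, 4, 8, 53, 106, 212
Sum = 1 + 2 + 4 + 8 + 53 + 106 + 212 = 386

No, 424 is not perfect (386 ≠ 424)


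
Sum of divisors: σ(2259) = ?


Divisors of 2259: 1, 3, 9, 251, 753, 2259
Sum = 1 + 3 + 9 + 251 + 753 + 2259 = 3276

σ(2259) = 3276


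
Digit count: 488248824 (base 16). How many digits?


488248824 in base 16 = 1D1A15F8
Number of digits = 8

8 digits (base 16)


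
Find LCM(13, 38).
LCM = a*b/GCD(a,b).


GCD(13, 38) = 1
LCM = 13*38/1 = 494/1 = 494

LCM = 494


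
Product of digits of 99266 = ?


9 × 9 × 2 × 6 × 6 = 5832


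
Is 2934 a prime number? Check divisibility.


2934 / 2 = 1467 (exact division)
2934 is NOT prime.

No, 2934 is not prime


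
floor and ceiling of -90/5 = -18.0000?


-90/5 = -18.0000
floor = -18
ceil = -18

floor = -18, ceil = -18


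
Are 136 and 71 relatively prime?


Euclidean algorithm:
136 = 1 * 71 + 65
71 = 1 * 65 + 6
65 = 10 * 6 + 5
6 = 1 * 5 + 1
5 = 5 * 1 + 0
GCD(136, 71) = 1

Yes, coprime (GCD = 1)


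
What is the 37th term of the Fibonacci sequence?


Sequence: 1, 1, 2, 3, 5, 8, 13, 21, 34, 55, 89, 144, 233, 377, 610, 987, 1597, 2584, 4181, 6765, 10946, 17711, 28657, 46368, 75025, 121393, 196418, 317811, 514229, 832040, 1346269, 2178309, 3524578, 5702887, 9227465, 14930352, 24157817
F(37) = 24157817


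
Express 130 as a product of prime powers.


130 / 2 = 65
65 / 5 = 13
13 / 13 = 1
130 = 2 × 5 × 13


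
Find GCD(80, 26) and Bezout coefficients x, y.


Tabular extended Euclidean (each row: r = 80*s + 26*t):
r=80, s=1, t=0
r=26, s=0, t=1
q=3: r=2, s=1, t=-3   [80*(1) + 26*(-3) = 2]
q=13: r=0, s=-13, t=40   [80*(-13) + 26*(40) = 0]
GCD = 2; from the row with r=2: x=1, y=-3
Check: 80*(1) + 26*(-3) = 80 - 78 = 2

GCD = 2, x = 1, y = -3


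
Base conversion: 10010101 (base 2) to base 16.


10010101 (base 2) = 149 (decimal)
149 (decimal) = 95 (base 16)


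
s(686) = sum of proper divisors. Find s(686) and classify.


Proper divisors: 1, 2, 7, 14, 49, 98, 343
Sum = 1 + 2 + 7 + 14 + 49 + 98 + 343 = 514
514 < 686 → deficient

s(686) = 514 (deficient)


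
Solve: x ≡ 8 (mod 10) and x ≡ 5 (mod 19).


M = 10*19 = 190
M1 = M/10 = 19, M2 = M/19 = 10
M1^(-1) mod 10 = 9, M2^(-1) mod 19 = 2
x = 8*19*9 + 5*10*2 = 1468
1468 mod 190 = 138
Check: 138 mod 10 = 8 ✓, 138 mod 19 = 5 ✓

x ≡ 138 (mod 190)


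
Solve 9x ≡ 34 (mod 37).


GCD(9, 37) = 1, unique solution
a^(-1) mod 37 = 33
x = 33 * 34 mod 37 = 12

x ≡ 12 (mod 37)


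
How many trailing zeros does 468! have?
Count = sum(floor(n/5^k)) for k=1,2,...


floor(468/5) = 93
floor(468/25) = 18
floor(468/125) = 3
Total = 114

114 trailing zeros


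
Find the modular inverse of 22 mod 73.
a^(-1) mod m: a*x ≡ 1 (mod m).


Use the extended Euclidean algorithm on (73, 22); each row r = 73*s + 22*t:
r=73, s=1, t=0
r=22, s=0, t=1
q=3: r=7, s=1, t=-3   [73*(1) + 22*(-3) = 7]
q=3: r=1, s=-3, t=10   [73*(-3) + 22*(10) = 1]
q=7: r=0, s=22, t=-73   [73*(22) + 22*(-73) = 0]
GCD = 1 with t = 10, so 22*(10) ≡ 1 (mod 73)
Inverse = 10 mod 73 = 10
Check: 22 * 10 = 220 ≡ 1 (mod 73)

22^(-1) ≡ 10 (mod 73)


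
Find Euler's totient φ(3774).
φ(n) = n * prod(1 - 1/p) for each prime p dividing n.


3774 = 2 × 3 × 17 × 37
Prime factors: 2, 3, 17, 37
φ(3774) = 3774 × (1-1/2) × (1-1/3) × (1-1/17) × (1-1/37)
= 3774 × 1/2 × 2/3 × 16/17 × 36/37 = 1152

φ(3774) = 1152


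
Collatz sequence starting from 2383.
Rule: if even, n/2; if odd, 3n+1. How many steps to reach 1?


2383 → 7150 → 3575 → 10726 → 5363 → 16090 → 8045 → 24136 → 12068 → 6034 → 3017 → 9052 → 4526 → 2263 → 6790 → 3395 → 10186 → 5093 → 15280 → 7640 → 3820 → 1910 → 955 → 2866 → 1433 → 4300 → 2150 → 1075 → 3226 → 1613 → 4840 → 2420 → 1210 → 605 → 1816 → 908 → 454 → 227 → 682 → 341 → 1024 → 512 → 256 → 128 → 64 → 32 → 16 → 8 → 4 → 2 → 1
Total steps = 50

50 steps


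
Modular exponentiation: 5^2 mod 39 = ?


5^1 mod 39 = 5
5^2 mod 39 = 25


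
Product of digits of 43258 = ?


4 × 3 × 2 × 5 × 8 = 960


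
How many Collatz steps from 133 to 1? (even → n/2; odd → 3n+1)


133 → 400 → 200 → 100 → 50 → 25 → 76 → 38 → 19 → 58 → 29 → 88 → 44 → 22 → 11 → 34 → 17 → 52 → 26 → 13 → 40 → 20 → 10 → 5 → 16 → 8 → 4 → 2 → 1
Total steps = 28

28 steps


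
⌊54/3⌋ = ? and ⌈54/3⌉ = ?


54/3 = 18.0000
floor = 18
ceil = 18

floor = 18, ceil = 18


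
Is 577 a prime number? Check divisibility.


Check divisors up to sqrt(577) = 24.0208
No divisors found.
577 is prime.

Yes, 577 is prime


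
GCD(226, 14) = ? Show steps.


226 = 16 * 14 + 2
14 = 7 * 2 + 0
GCD = 2


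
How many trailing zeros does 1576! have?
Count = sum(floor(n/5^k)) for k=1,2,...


floor(1576/5) = 315
floor(1576/25) = 63
floor(1576/125) = 12
floor(1576/625) = 2
Total = 392

392 trailing zeros


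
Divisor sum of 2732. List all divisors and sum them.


Divisors of 2732: 1, 2, 4, 683, 1366, 2732
Sum = 1 + 2 + 4 + 683 + 1366 + 2732 = 4788

σ(2732) = 4788


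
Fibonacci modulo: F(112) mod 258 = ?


F(k) mod 258 for k=1..112:
1, 1, 2, 3, 5, 8, 13, 21, 34, 55, 89, 144, 233, 119, 94, 213, 49, 4, 53, 57, 110, 167, 19, 186, 205, 133, 80, 213, 35, 248, 25, 15, 40, 55, 95, 150, 245, 137, 124, 3, 127, 130, 257, 129, 128, 257, 127, 126, 253, 121, 116, 237, 95, 74, 169, 243, 154, 139, 35, 174, 209, 125, 76, 201, 19, 220, 239, 201, 182, 125, 49, 174, 223, 139, 104, 243, 89, 74, 163, 237, 142, 121, 5, 126, 131, 257, 130, 129, 1, 130, 131, 3, 134, 137, 13, 150, 163, 55, 218, 15, 233, 248, 223, 213, 178, 133, 53, 186, 239, 167, 148, 57
F(112) mod 258 = 57


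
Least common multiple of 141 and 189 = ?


GCD(141, 189) = 3
LCM = 141*189/3 = 26649/3 = 8883

LCM = 8883


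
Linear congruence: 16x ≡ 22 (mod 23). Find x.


GCD(16, 23) = 1, unique solution
a^(-1) mod 23 = 13
x = 13 * 22 mod 23 = 10

x ≡ 10 (mod 23)


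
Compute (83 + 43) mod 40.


83 + 43 = 126
126 mod 40 = 6


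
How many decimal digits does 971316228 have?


971316228 has 9 digits in base 10
floor(log10(971316228)) + 1 = floor(8.9874) + 1 = 9

9 digits (base 10)


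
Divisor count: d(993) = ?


993 = 3^1 × 331^1
d(993) = (1+1) × (1+1) = 4

4 divisors


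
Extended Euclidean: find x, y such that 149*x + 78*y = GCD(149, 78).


Tabular extended Euclidean (each row: r = 149*s + 78*t):
r=149, s=1, t=0
r=78, s=0, t=1
q=1: r=71, s=1, t=-1   [149*(1) + 78*(-1) = 71]
q=1: r=7, s=-1, t=2   [149*(-1) + 78*(2) = 7]
q=10: r=1, s=11, t=-21   [149*(11) + 78*(-21) = 1]
q=7: r=0, s=-78, t=149   [149*(-78) + 78*(149) = 0]
GCD = 1; from the row with r=1: x=11, y=-21
Check: 149*(11) + 78*(-21) = 1639 - 1638 = 1

GCD = 1, x = 11, y = -21


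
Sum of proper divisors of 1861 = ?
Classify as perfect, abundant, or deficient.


Proper divisors: 1
Sum = 1 = 1
1 < 1861 → deficient

s(1861) = 1 (deficient)


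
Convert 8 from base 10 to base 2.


8 (base 10) = 8 (decimal)
8 (decimal) = 1000 (base 2)


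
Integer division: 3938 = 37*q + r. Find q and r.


3938 = 37 * 106 + 16
Check: 3922 + 16 = 3938

q = 106, r = 16


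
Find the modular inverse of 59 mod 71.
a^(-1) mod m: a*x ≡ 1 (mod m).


Use the extended Euclidean algorithm on (71, 59); each row r = 71*s + 59*t:
r=71, s=1, t=0
r=59, s=0, t=1
q=1: r=12, s=1, t=-1   [71*(1) + 59*(-1) = 12]
q=4: r=11, s=-4, t=5   [71*(-4) + 59*(5) = 11]
q=1: r=1, s=5, t=-6   [71*(5) + 59*(-6) = 1]
q=11: r=0, s=-59, t=71   [71*(-59) + 59*(71) = 0]
GCD = 1 with t = -6, so 59*(-6) ≡ 1 (mod 71)
Inverse = -6 mod 71 = 65
Check: 59 * 65 = 3835 ≡ 1 (mod 71)

59^(-1) ≡ 65 (mod 71)


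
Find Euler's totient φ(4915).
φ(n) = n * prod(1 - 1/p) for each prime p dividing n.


4915 = 5 × 983
Prime factors: 5, 983
φ(4915) = 4915 × (1-1/5) × (1-1/983)
= 4915 × 4/5 × 982/983 = 3928

φ(4915) = 3928


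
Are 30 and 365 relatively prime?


Euclidean algorithm:
365 = 12 * 30 + 5
30 = 6 * 5 + 0
GCD(30, 365) = 5

No, not coprime (GCD = 5)


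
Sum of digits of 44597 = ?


4 + 4 + 5 + 9 + 7 = 29


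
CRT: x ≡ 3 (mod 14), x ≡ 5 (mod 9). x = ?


M = 14*9 = 126
M1 = M/14 = 9, M2 = M/9 = 14
M1^(-1) mod 14 = 11, M2^(-1) mod 9 = 2
x = 3*9*11 + 5*14*2 = 437
437 mod 126 = 59
Check: 59 mod 14 = 3 ✓, 59 mod 9 = 5 ✓

x ≡ 59 (mod 126)


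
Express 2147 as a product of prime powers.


2147 / 19 = 113
113 / 113 = 1
2147 = 19 × 113


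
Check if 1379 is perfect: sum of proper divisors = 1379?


Proper divisors of 1379: 1, 7, 197
Sum = 1 + 7 + 197 = 205

No, 1379 is not perfect (205 ≠ 1379)


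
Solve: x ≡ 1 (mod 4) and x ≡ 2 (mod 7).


M = 4*7 = 28
M1 = M/4 = 7, M2 = M/7 = 4
M1^(-1) mod 4 = 3, M2^(-1) mod 7 = 2
x = 1*7*3 + 2*4*2 = 37
37 mod 28 = 9
Check: 9 mod 4 = 1 ✓, 9 mod 7 = 2 ✓

x ≡ 9 (mod 28)


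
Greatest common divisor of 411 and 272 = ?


411 = 1 * 272 + 139
272 = 1 * 139 + 133
139 = 1 * 133 + 6
133 = 22 * 6 + 1
6 = 6 * 1 + 0
GCD = 1


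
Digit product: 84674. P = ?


8 × 4 × 6 × 7 × 4 = 5376


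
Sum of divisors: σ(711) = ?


Divisors of 711: 1, 3, 9, 79, 237, 711
Sum = 1 + 3 + 9 + 79 + 237 + 711 = 1040

σ(711) = 1040


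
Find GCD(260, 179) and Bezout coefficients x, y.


Tabular extended Euclidean (each row: r = 260*s + 179*t):
r=260, s=1, t=0
r=179, s=0, t=1
q=1: r=81, s=1, t=-1   [260*(1) + 179*(-1) = 81]
q=2: r=17, s=-2, t=3   [260*(-2) + 179*(3) = 17]
q=4: r=13, s=9, t=-13   [260*(9) + 179*(-13) = 13]
q=1: r=4, s=-11, t=16   [260*(-11) + 179*(16) = 4]
q=3: r=1, s=42, t=-61   [260*(42) + 179*(-61) = 1]
q=4: r=0, s=-179, t=260   [260*(-179) + 179*(260) = 0]
GCD = 1; from the row with r=1: x=42, y=-61
Check: 260*(42) + 179*(-61) = 10920 - 10919 = 1

GCD = 1, x = 42, y = -61


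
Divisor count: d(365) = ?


365 = 5^1 × 73^1
d(365) = (1+1) × (1+1) = 4

4 divisors


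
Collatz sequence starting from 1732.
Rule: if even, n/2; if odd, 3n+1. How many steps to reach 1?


1732 → 866 → 433 → 1300 → 650 → 325 → 976 → 488 → 244 → 122 → 61 → 184 → 92 → 46 → 23 → 70 → 35 → 106 → 53 → 160 → 80 → 40 → 20 → 10 → 5 → 16 → 8 → 4 → 2 → 1
Total steps = 29

29 steps


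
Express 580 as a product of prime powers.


580 / 2 = 290
290 / 2 = 145
145 / 5 = 29
29 / 29 = 1
580 = 2^2 × 5 × 29


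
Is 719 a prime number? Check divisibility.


Check divisors up to sqrt(719) = 26.8142
No divisors found.
719 is prime.

Yes, 719 is prime


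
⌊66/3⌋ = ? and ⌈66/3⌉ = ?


66/3 = 22.0000
floor = 22
ceil = 22

floor = 22, ceil = 22


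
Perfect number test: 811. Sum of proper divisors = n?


Proper divisors of 811: 1
Sum = 1 = 1

No, 811 is not perfect (1 ≠ 811)


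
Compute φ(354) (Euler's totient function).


354 = 2 × 3 × 59
Prime factors: 2, 3, 59
φ(354) = 354 × (1-1/2) × (1-1/3) × (1-1/59)
= 354 × 1/2 × 2/3 × 58/59 = 116

φ(354) = 116


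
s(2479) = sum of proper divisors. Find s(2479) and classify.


Proper divisors: 1, 37, 67
Sum = 1 + 37 + 67 = 105
105 < 2479 → deficient

s(2479) = 105 (deficient)


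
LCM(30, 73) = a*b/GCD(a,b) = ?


GCD(30, 73) = 1
LCM = 30*73/1 = 2190/1 = 2190

LCM = 2190


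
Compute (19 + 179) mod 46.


19 + 179 = 198
198 mod 46 = 14


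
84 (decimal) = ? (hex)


84 (base 10) = 84 (decimal)
84 (decimal) = 54 (base 16)


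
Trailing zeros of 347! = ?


floor(347/5) = 69
floor(347/25) = 13
floor(347/125) = 2
Total = 84

84 trailing zeros


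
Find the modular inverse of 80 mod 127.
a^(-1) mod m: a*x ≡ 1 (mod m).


Use the extended Euclidean algorithm on (127, 80); each row r = 127*s + 80*t:
r=127, s=1, t=0
r=80, s=0, t=1
q=1: r=47, s=1, t=-1   [127*(1) + 80*(-1) = 47]
q=1: r=33, s=-1, t=2   [127*(-1) + 80*(2) = 33]
q=1: r=14, s=2, t=-3   [127*(2) + 80*(-3) = 14]
q=2: r=5, s=-5, t=8   [127*(-5) + 80*(8) = 5]
q=2: r=4, s=12, t=-19   [127*(12) + 80*(-19) = 4]
q=1: r=1, s=-17, t=27   [127*(-17) + 80*(27) = 1]
q=4: r=0, s=80, t=-127   [127*(80) + 80*(-127) = 0]
GCD = 1 with t = 27, so 80*(27) ≡ 1 (mod 127)
Inverse = 27 mod 127 = 27
Check: 80 * 27 = 2160 ≡ 1 (mod 127)

80^(-1) ≡ 27 (mod 127)


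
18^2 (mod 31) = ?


18^1 mod 31 = 18
18^2 mod 31 = 14


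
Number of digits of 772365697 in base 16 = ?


772365697 in base 16 = 2E095D81
Number of digits = 8

8 digits (base 16)


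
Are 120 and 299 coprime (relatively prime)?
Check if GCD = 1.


Euclidean algorithm:
299 = 2 * 120 + 59
120 = 2 * 59 + 2
59 = 29 * 2 + 1
2 = 2 * 1 + 0
GCD(120, 299) = 1

Yes, coprime (GCD = 1)


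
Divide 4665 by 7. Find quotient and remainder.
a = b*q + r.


4665 = 7 * 666 + 3
Check: 4662 + 3 = 4665

q = 666, r = 3


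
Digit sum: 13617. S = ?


1 + 3 + 6 + 1 + 7 = 18


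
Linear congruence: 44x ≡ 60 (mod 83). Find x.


GCD(44, 83) = 1, unique solution
a^(-1) mod 83 = 17
x = 17 * 60 mod 83 = 24

x ≡ 24 (mod 83)


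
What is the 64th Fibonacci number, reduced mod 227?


F(k) mod 227 for k=1..64:
1, 1, 2, 3, 5, 8, 13, 21, 34, 55, 89, 144, 6, 150, 156, 79, 8, 87, 95, 182, 50, 5, 55, 60, 115, 175, 63, 11, 74, 85, 159, 17, 176, 193, 142, 108, 23, 131, 154, 58, 212, 43, 28, 71, 99, 170, 42, 212, 27, 12, 39, 51, 90, 141, 4, 145, 149, 67, 216, 56, 45, 101, 146, 20
F(64) mod 227 = 20


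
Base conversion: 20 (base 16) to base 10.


20 (base 16) = 32 (decimal)
32 (decimal) = 32 (base 10)


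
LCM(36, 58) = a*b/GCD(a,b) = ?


GCD(36, 58) = 2
LCM = 36*58/2 = 2088/2 = 1044

LCM = 1044


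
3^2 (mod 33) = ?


3^1 mod 33 = 3
3^2 mod 33 = 9


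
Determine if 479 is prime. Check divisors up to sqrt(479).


Check divisors up to sqrt(479) = 21.8861
No divisors found.
479 is prime.

Yes, 479 is prime


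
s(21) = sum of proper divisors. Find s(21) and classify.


Proper divisors: 1, 3, 7
Sum = 1 + 3 + 7 = 11
11 < 21 → deficient

s(21) = 11 (deficient)


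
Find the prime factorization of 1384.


1384 / 2 = 692
692 / 2 = 346
346 / 2 = 173
173 / 173 = 1
1384 = 2^3 × 173


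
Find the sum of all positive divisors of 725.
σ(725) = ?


Divisors of 725: 1, 5, 25, 29, 145, 725
Sum = 1 + 5 + 25 + 29 + 145 + 725 = 930

σ(725) = 930


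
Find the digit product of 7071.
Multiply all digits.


7 × 0 × 7 × 1 = 0


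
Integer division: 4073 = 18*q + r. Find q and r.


4073 = 18 * 226 + 5
Check: 4068 + 5 = 4073

q = 226, r = 5


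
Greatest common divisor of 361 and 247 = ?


361 = 1 * 247 + 114
247 = 2 * 114 + 19
114 = 6 * 19 + 0
GCD = 19


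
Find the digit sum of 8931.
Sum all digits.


8 + 9 + 3 + 1 = 21


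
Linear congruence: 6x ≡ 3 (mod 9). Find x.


GCD(6, 9) = 3 divides 3
Divide: 2x ≡ 1 (mod 3)
x ≡ 2 (mod 3)


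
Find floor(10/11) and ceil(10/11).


10/11 = 0.9091
floor = 0
ceil = 1

floor = 0, ceil = 1


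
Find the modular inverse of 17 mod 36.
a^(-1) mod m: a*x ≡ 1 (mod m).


Use the extended Euclidean algorithm on (36, 17); each row r = 36*s + 17*t:
r=36, s=1, t=0
r=17, s=0, t=1
q=2: r=2, s=1, t=-2   [36*(1) + 17*(-2) = 2]
q=8: r=1, s=-8, t=17   [36*(-8) + 17*(17) = 1]
q=2: r=0, s=17, t=-36   [36*(17) + 17*(-36) = 0]
GCD = 1 with t = 17, so 17*(17) ≡ 1 (mod 36)
Inverse = 17 mod 36 = 17
Check: 17 * 17 = 289 ≡ 1 (mod 36)

17^(-1) ≡ 17 (mod 36)


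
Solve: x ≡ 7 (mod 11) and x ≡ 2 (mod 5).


M = 11*5 = 55
M1 = M/11 = 5, M2 = M/5 = 11
M1^(-1) mod 11 = 9, M2^(-1) mod 5 = 1
x = 7*5*9 + 2*11*1 = 337
337 mod 55 = 7
Check: 7 mod 11 = 7 ✓, 7 mod 5 = 2 ✓

x ≡ 7 (mod 55)


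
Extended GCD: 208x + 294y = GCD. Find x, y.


Tabular extended Euclidean (each row: r = 208*s + 294*t):
r=208, s=1, t=0
r=294, s=0, t=1
q=0: r=208, s=1, t=0   [208*(1) + 294*(0) = 208]
q=1: r=86, s=-1, t=1   [208*(-1) + 294*(1) = 86]
q=2: r=36, s=3, t=-2   [208*(3) + 294*(-2) = 36]
q=2: r=14, s=-7, t=5   [208*(-7) + 294*(5) = 14]
q=2: r=8, s=17, t=-12   [208*(17) + 294*(-12) = 8]
q=1: r=6, s=-24, t=17   [208*(-24) + 294*(17) = 6]
q=1: r=2, s=41, t=-29   [208*(41) + 294*(-29) = 2]
q=3: r=0, s=-147, t=104   [208*(-147) + 294*(104) = 0]
GCD = 2; from the row with r=2: x=41, y=-29
Check: 208*(41) + 294*(-29) = 8528 - 8526 = 2

GCD = 2, x = 41, y = -29


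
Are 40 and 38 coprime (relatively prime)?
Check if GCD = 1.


Euclidean algorithm:
40 = 1 * 38 + 2
38 = 19 * 2 + 0
GCD(40, 38) = 2

No, not coprime (GCD = 2)


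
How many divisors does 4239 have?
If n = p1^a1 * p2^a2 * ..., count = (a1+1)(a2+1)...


4239 = 3^3 × 157^1
d(4239) = (3+1) × (1+1) = 8

8 divisors


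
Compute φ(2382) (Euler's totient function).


2382 = 2 × 3 × 397
Prime factors: 2, 3, 397
φ(2382) = 2382 × (1-1/2) × (1-1/3) × (1-1/397)
= 2382 × 1/2 × 2/3 × 396/397 = 792

φ(2382) = 792


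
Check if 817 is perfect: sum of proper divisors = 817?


Proper divisors of 817: 1, 19, 43
Sum = 1 + 19 + 43 = 63

No, 817 is not perfect (63 ≠ 817)


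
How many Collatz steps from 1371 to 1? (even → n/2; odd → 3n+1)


1371 → 4114 → 2057 → 6172 → 3086 → 1543 → 4630 → 2315 → 6946 → 3473 → 10420 → 5210 → 2605 → 7816 → 3908 → 1954 → 977 → 2932 → 1466 → 733 → 2200 → 1100 → 550 → 275 → 826 → 413 → 1240 → 620 → 310 → 155 → 466 → 233 → 700 → 350 → 175 → 526 → 263 → 790 → 395 → 1186 → 593 → 1780 → 890 → 445 → 1336 → 668 → 334 → 167 → 502 → 251 → 754 → 377 → 1132 → 566 → 283 → 850 → 425 → 1276 → 638 → 319 → 958 → 479 → 1438 → 719 → 2158 → 1079 → 3238 → 1619 → 4858 → 2429 → 7288 → 3644 → 1822 → 911 → 2734 → 1367 → 4102 → 2051 → 6154 → 3077 → 9232 → 4616 → 2308 → 1154 → 577 → 1732 → 866 → 433 → 1300 → 650 → 325 → 976 → 488 → 244 → 122 → 61 → 184 → 92 → 46 → 23 → 70 → 35 → 106 → 53 → 160 → 80 → 40 → 20 → 10 → 5 → 16 → 8 → 4 → 2 → 1
Total steps = 114

114 steps


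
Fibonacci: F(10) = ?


Sequence: 1, 1, 2, 3, 5, 8, 13, 21, 34, 55
F(10) = 55


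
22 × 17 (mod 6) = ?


22 × 17 = 374
374 mod 6 = 2


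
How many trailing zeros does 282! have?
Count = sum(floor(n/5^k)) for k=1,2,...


floor(282/5) = 56
floor(282/25) = 11
floor(282/125) = 2
Total = 69

69 trailing zeros


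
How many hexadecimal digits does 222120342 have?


222120342 in base 16 = D3D4996
Number of digits = 7

7 digits (base 16)


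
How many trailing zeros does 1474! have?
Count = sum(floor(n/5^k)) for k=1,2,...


floor(1474/5) = 294
floor(1474/25) = 58
floor(1474/125) = 11
floor(1474/625) = 2
Total = 365

365 trailing zeros


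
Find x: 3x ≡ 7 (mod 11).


GCD(3, 11) = 1, unique solution
a^(-1) mod 11 = 4
x = 4 * 7 mod 11 = 6

x ≡ 6 (mod 11)


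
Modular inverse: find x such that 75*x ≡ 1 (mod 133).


Use the extended Euclidean algorithm on (133, 75); each row r = 133*s + 75*t:
r=133, s=1, t=0
r=75, s=0, t=1
q=1: r=58, s=1, t=-1   [133*(1) + 75*(-1) = 58]
q=1: r=17, s=-1, t=2   [133*(-1) + 75*(2) = 17]
q=3: r=7, s=4, t=-7   [133*(4) + 75*(-7) = 7]
q=2: r=3, s=-9, t=16   [133*(-9) + 75*(16) = 3]
q=2: r=1, s=22, t=-39   [133*(22) + 75*(-39) = 1]
q=3: r=0, s=-75, t=133   [133*(-75) + 75*(133) = 0]
GCD = 1 with t = -39, so 75*(-39) ≡ 1 (mod 133)
Inverse = -39 mod 133 = 94
Check: 75 * 94 = 7050 ≡ 1 (mod 133)

75^(-1) ≡ 94 (mod 133)


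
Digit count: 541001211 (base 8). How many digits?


541001211 in base 8 = 4017602773
Number of digits = 10

10 digits (base 8)


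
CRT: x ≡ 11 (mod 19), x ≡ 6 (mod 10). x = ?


M = 19*10 = 190
M1 = M/19 = 10, M2 = M/10 = 19
M1^(-1) mod 19 = 2, M2^(-1) mod 10 = 9
x = 11*10*2 + 6*19*9 = 1246
1246 mod 190 = 106
Check: 106 mod 19 = 11 ✓, 106 mod 10 = 6 ✓

x ≡ 106 (mod 190)


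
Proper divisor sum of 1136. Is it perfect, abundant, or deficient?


Proper divisors: 1, 2, 4, 8, 16, 71, 142, 284, 568
Sum = 1 + 2 + 4 + 8 + 16 + 71 + 142 + 284 + 568 = 1096
1096 < 1136 → deficient

s(1136) = 1096 (deficient)


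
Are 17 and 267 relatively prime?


Euclidean algorithm:
267 = 15 * 17 + 12
17 = 1 * 12 + 5
12 = 2 * 5 + 2
5 = 2 * 2 + 1
2 = 2 * 1 + 0
GCD(17, 267) = 1

Yes, coprime (GCD = 1)


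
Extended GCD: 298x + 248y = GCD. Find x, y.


Tabular extended Euclidean (each row: r = 298*s + 248*t):
r=298, s=1, t=0
r=248, s=0, t=1
q=1: r=50, s=1, t=-1   [298*(1) + 248*(-1) = 50]
q=4: r=48, s=-4, t=5   [298*(-4) + 248*(5) = 48]
q=1: r=2, s=5, t=-6   [298*(5) + 248*(-6) = 2]
q=24: r=0, s=-124, t=149   [298*(-124) + 248*(149) = 0]
GCD = 2; from the row with r=2: x=5, y=-6
Check: 298*(5) + 248*(-6) = 1490 - 1488 = 2

GCD = 2, x = 5, y = -6


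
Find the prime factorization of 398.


398 / 2 = 199
199 / 199 = 1
398 = 2 × 199


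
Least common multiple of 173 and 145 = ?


GCD(173, 145) = 1
LCM = 173*145/1 = 25085/1 = 25085

LCM = 25085


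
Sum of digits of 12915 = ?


1 + 2 + 9 + 1 + 5 = 18


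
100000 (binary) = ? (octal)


100000 (base 2) = 32 (decimal)
32 (decimal) = 40 (base 8)


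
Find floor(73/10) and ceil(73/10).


73/10 = 7.3000
floor = 7
ceil = 8

floor = 7, ceil = 8


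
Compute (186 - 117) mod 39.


186 - 117 = 69
69 mod 39 = 30


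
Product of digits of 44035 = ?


4 × 4 × 0 × 3 × 5 = 0


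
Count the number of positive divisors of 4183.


4183 = 47^1 × 89^1
d(4183) = (1+1) × (1+1) = 4

4 divisors


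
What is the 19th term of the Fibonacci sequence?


Sequence: 1, 1, 2, 3, 5, 8, 13, 21, 34, 55, 89, 144, 233, 377, 610, 987, 1597, 2584, 4181
F(19) = 4181


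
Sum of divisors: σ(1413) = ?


Divisors of 1413: 1, 3, 9, 157, 471, 1413
Sum = 1 + 3 + 9 + 157 + 471 + 1413 = 2054

σ(1413) = 2054


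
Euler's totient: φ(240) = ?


240 = 2^4 × 3 × 5
Prime factors: 2, 3, 5
φ(240) = 240 × (1-1/2) × (1-1/3) × (1-1/5)
= 240 × 1/2 × 2/3 × 4/5 = 64

φ(240) = 64


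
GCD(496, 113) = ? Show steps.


496 = 4 * 113 + 44
113 = 2 * 44 + 25
44 = 1 * 25 + 19
25 = 1 * 19 + 6
19 = 3 * 6 + 1
6 = 6 * 1 + 0
GCD = 1


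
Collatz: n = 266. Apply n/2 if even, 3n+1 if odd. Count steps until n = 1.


266 → 133 → 400 → 200 → 100 → 50 → 25 → 76 → 38 → 19 → 58 → 29 → 88 → 44 → 22 → 11 → 34 → 17 → 52 → 26 → 13 → 40 → 20 → 10 → 5 → 16 → 8 → 4 → 2 → 1
Total steps = 29

29 steps


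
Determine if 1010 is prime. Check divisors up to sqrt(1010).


1010 / 2 = 505 (exact division)
1010 is NOT prime.

No, 1010 is not prime


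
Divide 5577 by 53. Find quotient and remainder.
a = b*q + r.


5577 = 53 * 105 + 12
Check: 5565 + 12 = 5577

q = 105, r = 12


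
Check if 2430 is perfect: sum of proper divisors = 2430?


Proper divisors of 2430: 1, 2, 3, 5, 6, 9, 10, 15, 18, 27, 30, 45, 54, 81, 90, 135, 162, 243, 270, 405, 486, 810, 1215
Sum = 1 + 2 + 3 + 5 + 6 + 9 + 10 + 15 + 18 + 27 + 30 + 45 + 54 + 81 + 90 + 135 + 162 + 243 + 270 + 405 + 486 + 810 + 1215 = 4122

No, 2430 is not perfect (4122 ≠ 2430)


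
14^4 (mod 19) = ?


14^1 mod 19 = 14
14^2 mod 19 = 6
14^3 mod 19 = 8
14^4 mod 19 = 17


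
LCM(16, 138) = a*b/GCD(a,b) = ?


GCD(16, 138) = 2
LCM = 16*138/2 = 2208/2 = 1104

LCM = 1104


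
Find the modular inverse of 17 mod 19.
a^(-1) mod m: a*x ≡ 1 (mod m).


Use the extended Euclidean algorithm on (19, 17); each row r = 19*s + 17*t:
r=19, s=1, t=0
r=17, s=0, t=1
q=1: r=2, s=1, t=-1   [19*(1) + 17*(-1) = 2]
q=8: r=1, s=-8, t=9   [19*(-8) + 17*(9) = 1]
q=2: r=0, s=17, t=-19   [19*(17) + 17*(-19) = 0]
GCD = 1 with t = 9, so 17*(9) ≡ 1 (mod 19)
Inverse = 9 mod 19 = 9
Check: 17 * 9 = 153 ≡ 1 (mod 19)

17^(-1) ≡ 9 (mod 19)


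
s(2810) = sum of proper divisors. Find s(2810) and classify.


Proper divisors: 1, 2, 5, 10, 281, 562, 1405
Sum = 1 + 2 + 5 + 10 + 281 + 562 + 1405 = 2266
2266 < 2810 → deficient

s(2810) = 2266 (deficient)


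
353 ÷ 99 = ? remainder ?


353 = 99 * 3 + 56
Check: 297 + 56 = 353

q = 3, r = 56


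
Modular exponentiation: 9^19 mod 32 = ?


9^1 mod 32 = 9
9^2 mod 32 = 17
9^3 mod 32 = 25
9^4 mod 32 = 1
9^5 mod 32 = 9
9^6 mod 32 = 17
9^7 mod 32 = 25
9^8 mod 32 = 1
9^9 mod 32 = 9
9^10 mod 32 = 17
9^11 mod 32 = 25
9^12 mod 32 = 1
9^13 mod 32 = 9
9^14 mod 32 = 17
9^15 mod 32 = 25
9^16 mod 32 = 1
9^17 mod 32 = 9
9^18 mod 32 = 17
9^19 mod 32 = 25


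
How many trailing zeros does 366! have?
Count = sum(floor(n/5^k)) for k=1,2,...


floor(366/5) = 73
floor(366/25) = 14
floor(366/125) = 2
Total = 89

89 trailing zeros


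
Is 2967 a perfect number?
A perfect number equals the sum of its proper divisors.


Proper divisors of 2967: 1, 3, 23, 43, 69, 129, 989
Sum = 1 + 3 + 23 + 43 + 69 + 129 + 989 = 1257

No, 2967 is not perfect (1257 ≠ 2967)


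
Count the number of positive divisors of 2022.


2022 = 2^1 × 3^1 × 337^1
d(2022) = (1+1) × (1+1) × (1+1) = 8

8 divisors


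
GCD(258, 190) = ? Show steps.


258 = 1 * 190 + 68
190 = 2 * 68 + 54
68 = 1 * 54 + 14
54 = 3 * 14 + 12
14 = 1 * 12 + 2
12 = 6 * 2 + 0
GCD = 2


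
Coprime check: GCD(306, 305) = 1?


Euclidean algorithm:
306 = 1 * 305 + 1
305 = 305 * 1 + 0
GCD(306, 305) = 1

Yes, coprime (GCD = 1)


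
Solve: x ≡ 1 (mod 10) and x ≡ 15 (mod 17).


M = 10*17 = 170
M1 = M/10 = 17, M2 = M/17 = 10
M1^(-1) mod 10 = 3, M2^(-1) mod 17 = 12
x = 1*17*3 + 15*10*12 = 1851
1851 mod 170 = 151
Check: 151 mod 10 = 1 ✓, 151 mod 17 = 15 ✓

x ≡ 151 (mod 170)


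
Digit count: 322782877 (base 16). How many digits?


322782877 in base 16 = 133D469D
Number of digits = 8

8 digits (base 16)
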